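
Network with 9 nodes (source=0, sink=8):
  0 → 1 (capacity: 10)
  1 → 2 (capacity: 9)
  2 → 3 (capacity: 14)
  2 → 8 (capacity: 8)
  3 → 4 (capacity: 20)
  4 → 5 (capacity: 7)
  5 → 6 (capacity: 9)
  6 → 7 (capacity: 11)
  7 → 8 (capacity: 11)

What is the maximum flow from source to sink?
Maximum flow = 9

Max flow: 9

Flow assignment:
  0 → 1: 9/10
  1 → 2: 9/9
  2 → 3: 1/14
  2 → 8: 8/8
  3 → 4: 1/20
  4 → 5: 1/7
  5 → 6: 1/9
  6 → 7: 1/11
  7 → 8: 1/11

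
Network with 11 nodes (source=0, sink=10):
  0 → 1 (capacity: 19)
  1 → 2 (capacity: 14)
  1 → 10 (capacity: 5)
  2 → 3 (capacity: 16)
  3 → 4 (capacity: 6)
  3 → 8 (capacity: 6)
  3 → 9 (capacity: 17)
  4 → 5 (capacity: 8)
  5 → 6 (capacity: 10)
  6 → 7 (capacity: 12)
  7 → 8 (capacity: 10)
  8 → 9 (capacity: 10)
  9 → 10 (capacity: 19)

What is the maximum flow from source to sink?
Maximum flow = 19

Max flow: 19

Flow assignment:
  0 → 1: 19/19
  1 → 2: 14/14
  1 → 10: 5/5
  2 → 3: 14/16
  3 → 9: 14/17
  9 → 10: 14/19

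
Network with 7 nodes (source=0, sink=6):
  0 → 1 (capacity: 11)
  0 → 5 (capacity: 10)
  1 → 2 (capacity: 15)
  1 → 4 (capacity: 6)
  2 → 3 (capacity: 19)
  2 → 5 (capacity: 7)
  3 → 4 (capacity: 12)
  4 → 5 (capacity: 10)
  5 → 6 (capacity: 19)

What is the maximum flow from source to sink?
Maximum flow = 19

Max flow: 19

Flow assignment:
  0 → 1: 11/11
  0 → 5: 8/10
  1 → 2: 7/15
  1 → 4: 4/6
  2 → 5: 7/7
  4 → 5: 4/10
  5 → 6: 19/19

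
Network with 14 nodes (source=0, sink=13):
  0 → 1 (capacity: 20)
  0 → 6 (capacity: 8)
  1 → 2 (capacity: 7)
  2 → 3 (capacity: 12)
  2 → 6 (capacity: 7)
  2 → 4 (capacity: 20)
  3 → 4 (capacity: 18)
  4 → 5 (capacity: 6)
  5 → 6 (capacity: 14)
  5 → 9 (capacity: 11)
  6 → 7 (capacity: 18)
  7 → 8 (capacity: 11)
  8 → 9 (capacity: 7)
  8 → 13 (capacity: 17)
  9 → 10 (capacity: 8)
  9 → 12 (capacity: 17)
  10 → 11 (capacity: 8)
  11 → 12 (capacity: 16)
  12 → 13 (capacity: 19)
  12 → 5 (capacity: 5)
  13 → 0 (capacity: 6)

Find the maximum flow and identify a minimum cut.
Max flow = 15, Min cut edges: (0,6), (1,2)

Maximum flow: 15
Minimum cut: (0,6), (1,2)
Partition: S = [0, 1], T = [2, 3, 4, 5, 6, 7, 8, 9, 10, 11, 12, 13]

Max-flow min-cut theorem verified: both equal 15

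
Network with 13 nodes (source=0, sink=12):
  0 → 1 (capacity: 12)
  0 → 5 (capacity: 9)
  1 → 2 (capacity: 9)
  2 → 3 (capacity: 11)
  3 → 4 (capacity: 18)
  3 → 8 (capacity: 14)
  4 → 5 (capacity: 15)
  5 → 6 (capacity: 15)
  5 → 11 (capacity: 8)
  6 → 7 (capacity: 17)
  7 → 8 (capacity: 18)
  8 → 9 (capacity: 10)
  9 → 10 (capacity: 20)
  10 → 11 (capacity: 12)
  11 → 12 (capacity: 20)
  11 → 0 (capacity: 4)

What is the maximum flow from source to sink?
Maximum flow = 18

Max flow: 18

Flow assignment:
  0 → 1: 9/12
  0 → 5: 9/9
  1 → 2: 9/9
  2 → 3: 9/11
  3 → 8: 9/14
  5 → 6: 1/15
  5 → 11: 8/8
  6 → 7: 1/17
  7 → 8: 1/18
  8 → 9: 10/10
  9 → 10: 10/20
  10 → 11: 10/12
  11 → 12: 18/20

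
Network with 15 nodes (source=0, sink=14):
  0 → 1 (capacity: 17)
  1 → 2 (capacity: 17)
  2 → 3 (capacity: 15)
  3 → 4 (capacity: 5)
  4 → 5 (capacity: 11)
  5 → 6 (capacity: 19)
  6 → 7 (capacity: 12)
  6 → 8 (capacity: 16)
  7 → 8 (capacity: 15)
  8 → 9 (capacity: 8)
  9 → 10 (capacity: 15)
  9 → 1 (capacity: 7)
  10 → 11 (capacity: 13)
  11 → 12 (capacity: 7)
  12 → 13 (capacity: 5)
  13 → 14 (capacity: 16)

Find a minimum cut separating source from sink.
Min cut value = 5, edges: (12,13)

Min cut value: 5
Partition: S = [0, 1, 2, 3, 4, 5, 6, 7, 8, 9, 10, 11, 12], T = [13, 14]
Cut edges: (12,13)

By max-flow min-cut theorem, max flow = min cut = 5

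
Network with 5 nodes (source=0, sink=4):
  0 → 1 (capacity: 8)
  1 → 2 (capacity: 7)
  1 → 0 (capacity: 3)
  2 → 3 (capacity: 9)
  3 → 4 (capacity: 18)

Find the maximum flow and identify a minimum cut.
Max flow = 7, Min cut edges: (1,2)

Maximum flow: 7
Minimum cut: (1,2)
Partition: S = [0, 1], T = [2, 3, 4]

Max-flow min-cut theorem verified: both equal 7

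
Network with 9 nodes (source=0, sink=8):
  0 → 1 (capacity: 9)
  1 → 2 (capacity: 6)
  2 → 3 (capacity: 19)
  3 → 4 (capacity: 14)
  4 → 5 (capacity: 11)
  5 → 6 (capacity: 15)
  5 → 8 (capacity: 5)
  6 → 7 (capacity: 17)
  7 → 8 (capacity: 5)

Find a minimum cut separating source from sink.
Min cut value = 6, edges: (1,2)

Min cut value: 6
Partition: S = [0, 1], T = [2, 3, 4, 5, 6, 7, 8]
Cut edges: (1,2)

By max-flow min-cut theorem, max flow = min cut = 6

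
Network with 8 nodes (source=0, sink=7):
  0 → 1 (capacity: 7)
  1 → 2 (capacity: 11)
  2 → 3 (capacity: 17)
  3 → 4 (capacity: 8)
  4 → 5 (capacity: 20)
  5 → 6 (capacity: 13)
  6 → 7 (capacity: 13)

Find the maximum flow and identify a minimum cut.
Max flow = 7, Min cut edges: (0,1)

Maximum flow: 7
Minimum cut: (0,1)
Partition: S = [0], T = [1, 2, 3, 4, 5, 6, 7]

Max-flow min-cut theorem verified: both equal 7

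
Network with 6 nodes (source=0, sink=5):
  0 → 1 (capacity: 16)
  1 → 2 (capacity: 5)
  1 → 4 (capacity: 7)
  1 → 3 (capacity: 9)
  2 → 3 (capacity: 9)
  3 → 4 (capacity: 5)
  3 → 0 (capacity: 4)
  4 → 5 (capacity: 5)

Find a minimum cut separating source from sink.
Min cut value = 5, edges: (4,5)

Min cut value: 5
Partition: S = [0, 1, 2, 3, 4], T = [5]
Cut edges: (4,5)

By max-flow min-cut theorem, max flow = min cut = 5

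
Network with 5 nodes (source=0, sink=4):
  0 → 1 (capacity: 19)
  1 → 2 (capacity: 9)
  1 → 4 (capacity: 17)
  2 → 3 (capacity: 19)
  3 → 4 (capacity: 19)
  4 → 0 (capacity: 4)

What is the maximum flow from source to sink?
Maximum flow = 19

Max flow: 19

Flow assignment:
  0 → 1: 19/19
  1 → 2: 2/9
  1 → 4: 17/17
  2 → 3: 2/19
  3 → 4: 2/19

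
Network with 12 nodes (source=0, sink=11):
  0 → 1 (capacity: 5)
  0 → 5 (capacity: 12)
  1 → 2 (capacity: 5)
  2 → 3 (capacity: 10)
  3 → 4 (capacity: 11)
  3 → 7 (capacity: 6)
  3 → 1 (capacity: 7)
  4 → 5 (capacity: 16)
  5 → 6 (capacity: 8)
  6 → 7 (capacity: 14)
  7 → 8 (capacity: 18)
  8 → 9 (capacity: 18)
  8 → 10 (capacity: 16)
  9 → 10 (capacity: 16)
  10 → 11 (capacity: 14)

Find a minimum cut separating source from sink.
Min cut value = 13, edges: (1,2), (5,6)

Min cut value: 13
Partition: S = [0, 1, 4, 5], T = [2, 3, 6, 7, 8, 9, 10, 11]
Cut edges: (1,2), (5,6)

By max-flow min-cut theorem, max flow = min cut = 13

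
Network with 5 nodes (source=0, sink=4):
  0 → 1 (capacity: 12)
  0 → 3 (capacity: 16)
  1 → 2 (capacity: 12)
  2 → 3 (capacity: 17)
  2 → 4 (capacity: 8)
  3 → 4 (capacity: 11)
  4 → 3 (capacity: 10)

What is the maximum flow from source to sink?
Maximum flow = 19

Max flow: 19

Flow assignment:
  0 → 1: 12/12
  0 → 3: 7/16
  1 → 2: 12/12
  2 → 3: 4/17
  2 → 4: 8/8
  3 → 4: 11/11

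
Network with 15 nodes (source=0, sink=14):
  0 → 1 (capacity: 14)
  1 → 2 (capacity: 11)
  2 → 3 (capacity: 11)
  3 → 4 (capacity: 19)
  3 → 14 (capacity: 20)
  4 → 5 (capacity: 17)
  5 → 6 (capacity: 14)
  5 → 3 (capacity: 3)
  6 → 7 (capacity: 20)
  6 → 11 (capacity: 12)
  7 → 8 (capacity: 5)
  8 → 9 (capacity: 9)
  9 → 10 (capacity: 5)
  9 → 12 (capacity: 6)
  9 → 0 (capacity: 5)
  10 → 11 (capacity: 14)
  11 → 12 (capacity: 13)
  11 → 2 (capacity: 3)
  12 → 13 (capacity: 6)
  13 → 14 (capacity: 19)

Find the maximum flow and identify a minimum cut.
Max flow = 11, Min cut edges: (2,3)

Maximum flow: 11
Minimum cut: (2,3)
Partition: S = [0, 1, 2], T = [3, 4, 5, 6, 7, 8, 9, 10, 11, 12, 13, 14]

Max-flow min-cut theorem verified: both equal 11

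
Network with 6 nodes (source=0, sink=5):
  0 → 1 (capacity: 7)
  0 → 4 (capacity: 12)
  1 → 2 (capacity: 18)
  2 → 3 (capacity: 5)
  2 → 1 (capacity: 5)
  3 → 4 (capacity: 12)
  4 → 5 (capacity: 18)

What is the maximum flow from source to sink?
Maximum flow = 17

Max flow: 17

Flow assignment:
  0 → 1: 5/7
  0 → 4: 12/12
  1 → 2: 5/18
  2 → 3: 5/5
  3 → 4: 5/12
  4 → 5: 17/18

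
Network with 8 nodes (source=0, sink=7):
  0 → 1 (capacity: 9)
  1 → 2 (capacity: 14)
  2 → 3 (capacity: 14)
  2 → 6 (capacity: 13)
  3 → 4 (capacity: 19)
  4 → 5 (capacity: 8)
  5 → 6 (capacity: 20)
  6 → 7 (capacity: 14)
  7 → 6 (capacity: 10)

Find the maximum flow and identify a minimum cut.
Max flow = 9, Min cut edges: (0,1)

Maximum flow: 9
Minimum cut: (0,1)
Partition: S = [0], T = [1, 2, 3, 4, 5, 6, 7]

Max-flow min-cut theorem verified: both equal 9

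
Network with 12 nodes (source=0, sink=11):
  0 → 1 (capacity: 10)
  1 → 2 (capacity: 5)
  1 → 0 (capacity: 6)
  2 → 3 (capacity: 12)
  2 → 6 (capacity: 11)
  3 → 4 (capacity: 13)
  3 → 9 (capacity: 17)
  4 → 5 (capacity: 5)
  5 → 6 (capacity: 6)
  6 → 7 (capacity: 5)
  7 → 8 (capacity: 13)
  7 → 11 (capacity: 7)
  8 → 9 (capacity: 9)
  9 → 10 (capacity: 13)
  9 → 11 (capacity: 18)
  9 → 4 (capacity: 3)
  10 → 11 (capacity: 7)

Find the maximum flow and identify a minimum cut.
Max flow = 5, Min cut edges: (1,2)

Maximum flow: 5
Minimum cut: (1,2)
Partition: S = [0, 1], T = [2, 3, 4, 5, 6, 7, 8, 9, 10, 11]

Max-flow min-cut theorem verified: both equal 5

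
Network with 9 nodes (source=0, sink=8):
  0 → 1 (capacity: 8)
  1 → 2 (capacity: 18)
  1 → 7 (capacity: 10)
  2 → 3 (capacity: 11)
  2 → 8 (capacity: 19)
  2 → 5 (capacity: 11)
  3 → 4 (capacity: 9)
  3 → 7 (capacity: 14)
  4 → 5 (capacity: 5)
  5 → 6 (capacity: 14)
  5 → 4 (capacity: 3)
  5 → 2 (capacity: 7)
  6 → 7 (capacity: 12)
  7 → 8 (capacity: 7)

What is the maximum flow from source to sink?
Maximum flow = 8

Max flow: 8

Flow assignment:
  0 → 1: 8/8
  1 → 2: 8/18
  2 → 8: 8/19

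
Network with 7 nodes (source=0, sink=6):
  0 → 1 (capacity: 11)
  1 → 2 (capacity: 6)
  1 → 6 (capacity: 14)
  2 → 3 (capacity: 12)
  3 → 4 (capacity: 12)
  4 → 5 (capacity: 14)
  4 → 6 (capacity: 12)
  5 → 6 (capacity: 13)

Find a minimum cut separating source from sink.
Min cut value = 11, edges: (0,1)

Min cut value: 11
Partition: S = [0], T = [1, 2, 3, 4, 5, 6]
Cut edges: (0,1)

By max-flow min-cut theorem, max flow = min cut = 11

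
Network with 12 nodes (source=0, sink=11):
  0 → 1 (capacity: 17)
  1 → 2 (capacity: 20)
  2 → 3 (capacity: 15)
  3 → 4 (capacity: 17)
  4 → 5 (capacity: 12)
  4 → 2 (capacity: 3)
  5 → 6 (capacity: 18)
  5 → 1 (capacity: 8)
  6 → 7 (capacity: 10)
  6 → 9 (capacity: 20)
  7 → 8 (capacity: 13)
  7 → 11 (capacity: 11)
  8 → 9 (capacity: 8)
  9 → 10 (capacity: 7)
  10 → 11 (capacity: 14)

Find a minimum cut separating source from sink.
Min cut value = 12, edges: (4,5)

Min cut value: 12
Partition: S = [0, 1, 2, 3, 4], T = [5, 6, 7, 8, 9, 10, 11]
Cut edges: (4,5)

By max-flow min-cut theorem, max flow = min cut = 12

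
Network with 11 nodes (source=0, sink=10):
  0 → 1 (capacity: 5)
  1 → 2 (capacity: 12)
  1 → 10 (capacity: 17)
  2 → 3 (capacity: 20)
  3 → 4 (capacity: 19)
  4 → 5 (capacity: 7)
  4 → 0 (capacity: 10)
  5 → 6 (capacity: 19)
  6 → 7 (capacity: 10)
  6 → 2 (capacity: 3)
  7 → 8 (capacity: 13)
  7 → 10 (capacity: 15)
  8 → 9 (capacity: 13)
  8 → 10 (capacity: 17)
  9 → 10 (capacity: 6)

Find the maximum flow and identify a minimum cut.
Max flow = 5, Min cut edges: (0,1)

Maximum flow: 5
Minimum cut: (0,1)
Partition: S = [0], T = [1, 2, 3, 4, 5, 6, 7, 8, 9, 10]

Max-flow min-cut theorem verified: both equal 5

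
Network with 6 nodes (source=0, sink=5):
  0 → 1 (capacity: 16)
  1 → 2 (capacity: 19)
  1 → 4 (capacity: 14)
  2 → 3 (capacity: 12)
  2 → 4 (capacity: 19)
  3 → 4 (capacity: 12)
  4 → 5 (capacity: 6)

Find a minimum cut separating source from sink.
Min cut value = 6, edges: (4,5)

Min cut value: 6
Partition: S = [0, 1, 2, 3, 4], T = [5]
Cut edges: (4,5)

By max-flow min-cut theorem, max flow = min cut = 6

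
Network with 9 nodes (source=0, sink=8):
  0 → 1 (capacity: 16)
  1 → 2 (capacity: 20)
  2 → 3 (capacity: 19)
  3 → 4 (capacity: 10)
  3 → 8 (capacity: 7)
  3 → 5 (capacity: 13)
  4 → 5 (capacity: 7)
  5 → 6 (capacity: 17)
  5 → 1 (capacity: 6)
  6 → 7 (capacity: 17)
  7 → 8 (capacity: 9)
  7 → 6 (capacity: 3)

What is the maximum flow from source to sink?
Maximum flow = 16

Max flow: 16

Flow assignment:
  0 → 1: 16/16
  1 → 2: 16/20
  2 → 3: 16/19
  3 → 8: 7/7
  3 → 5: 9/13
  5 → 6: 9/17
  6 → 7: 9/17
  7 → 8: 9/9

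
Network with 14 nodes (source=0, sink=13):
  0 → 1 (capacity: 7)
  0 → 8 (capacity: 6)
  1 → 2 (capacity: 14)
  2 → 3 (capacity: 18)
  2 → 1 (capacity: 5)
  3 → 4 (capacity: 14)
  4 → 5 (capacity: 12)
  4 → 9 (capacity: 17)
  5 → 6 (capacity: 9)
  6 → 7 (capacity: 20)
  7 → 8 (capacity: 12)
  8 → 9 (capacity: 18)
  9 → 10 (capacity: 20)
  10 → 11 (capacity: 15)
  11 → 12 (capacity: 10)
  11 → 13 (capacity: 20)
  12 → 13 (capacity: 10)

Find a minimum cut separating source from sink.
Min cut value = 13, edges: (0,1), (0,8)

Min cut value: 13
Partition: S = [0], T = [1, 2, 3, 4, 5, 6, 7, 8, 9, 10, 11, 12, 13]
Cut edges: (0,1), (0,8)

By max-flow min-cut theorem, max flow = min cut = 13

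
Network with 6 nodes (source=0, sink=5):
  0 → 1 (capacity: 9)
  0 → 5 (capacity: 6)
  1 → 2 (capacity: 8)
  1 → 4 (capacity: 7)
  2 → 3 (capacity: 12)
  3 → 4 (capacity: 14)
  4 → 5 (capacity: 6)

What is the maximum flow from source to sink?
Maximum flow = 12

Max flow: 12

Flow assignment:
  0 → 1: 6/9
  0 → 5: 6/6
  1 → 2: 2/8
  1 → 4: 4/7
  2 → 3: 2/12
  3 → 4: 2/14
  4 → 5: 6/6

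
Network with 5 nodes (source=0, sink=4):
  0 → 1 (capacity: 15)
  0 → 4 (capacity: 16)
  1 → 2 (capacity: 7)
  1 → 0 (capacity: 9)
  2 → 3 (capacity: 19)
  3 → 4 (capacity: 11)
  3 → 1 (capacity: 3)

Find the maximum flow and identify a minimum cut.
Max flow = 23, Min cut edges: (0,4), (1,2)

Maximum flow: 23
Minimum cut: (0,4), (1,2)
Partition: S = [0, 1], T = [2, 3, 4]

Max-flow min-cut theorem verified: both equal 23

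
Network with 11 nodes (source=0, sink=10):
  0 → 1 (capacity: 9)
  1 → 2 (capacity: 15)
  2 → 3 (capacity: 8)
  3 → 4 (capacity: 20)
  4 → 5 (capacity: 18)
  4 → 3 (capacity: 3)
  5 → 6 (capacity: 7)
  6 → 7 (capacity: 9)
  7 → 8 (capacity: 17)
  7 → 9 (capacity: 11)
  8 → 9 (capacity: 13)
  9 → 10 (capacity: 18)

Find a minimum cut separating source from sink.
Min cut value = 7, edges: (5,6)

Min cut value: 7
Partition: S = [0, 1, 2, 3, 4, 5], T = [6, 7, 8, 9, 10]
Cut edges: (5,6)

By max-flow min-cut theorem, max flow = min cut = 7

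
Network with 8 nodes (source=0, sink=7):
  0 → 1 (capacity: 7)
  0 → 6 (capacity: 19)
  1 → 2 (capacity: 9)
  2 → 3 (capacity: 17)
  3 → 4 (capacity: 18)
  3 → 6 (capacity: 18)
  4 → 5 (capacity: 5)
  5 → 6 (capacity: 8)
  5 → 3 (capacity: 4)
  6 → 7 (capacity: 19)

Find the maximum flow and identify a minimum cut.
Max flow = 19, Min cut edges: (6,7)

Maximum flow: 19
Minimum cut: (6,7)
Partition: S = [0, 1, 2, 3, 4, 5, 6], T = [7]

Max-flow min-cut theorem verified: both equal 19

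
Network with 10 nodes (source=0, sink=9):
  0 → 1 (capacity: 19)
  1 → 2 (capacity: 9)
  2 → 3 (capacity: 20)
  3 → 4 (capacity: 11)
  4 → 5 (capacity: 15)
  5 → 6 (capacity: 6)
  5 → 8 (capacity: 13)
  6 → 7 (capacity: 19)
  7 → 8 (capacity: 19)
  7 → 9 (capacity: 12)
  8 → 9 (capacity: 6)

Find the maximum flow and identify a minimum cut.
Max flow = 9, Min cut edges: (1,2)

Maximum flow: 9
Minimum cut: (1,2)
Partition: S = [0, 1], T = [2, 3, 4, 5, 6, 7, 8, 9]

Max-flow min-cut theorem verified: both equal 9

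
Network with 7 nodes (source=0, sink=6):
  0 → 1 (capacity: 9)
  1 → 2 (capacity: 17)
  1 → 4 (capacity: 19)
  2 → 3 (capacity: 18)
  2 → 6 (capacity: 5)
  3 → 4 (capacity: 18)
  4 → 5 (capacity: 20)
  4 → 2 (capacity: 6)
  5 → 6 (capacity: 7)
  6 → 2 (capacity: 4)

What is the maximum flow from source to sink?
Maximum flow = 9

Max flow: 9

Flow assignment:
  0 → 1: 9/9
  1 → 2: 5/17
  1 → 4: 4/19
  2 → 6: 5/5
  4 → 5: 4/20
  5 → 6: 4/7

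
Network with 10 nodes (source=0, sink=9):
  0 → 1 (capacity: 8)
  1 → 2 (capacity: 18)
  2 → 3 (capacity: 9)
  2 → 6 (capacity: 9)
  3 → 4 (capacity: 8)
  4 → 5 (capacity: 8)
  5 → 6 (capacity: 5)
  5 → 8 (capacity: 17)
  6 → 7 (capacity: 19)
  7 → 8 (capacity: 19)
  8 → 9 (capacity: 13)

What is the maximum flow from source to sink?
Maximum flow = 8

Max flow: 8

Flow assignment:
  0 → 1: 8/8
  1 → 2: 8/18
  2 → 6: 8/9
  6 → 7: 8/19
  7 → 8: 8/19
  8 → 9: 8/13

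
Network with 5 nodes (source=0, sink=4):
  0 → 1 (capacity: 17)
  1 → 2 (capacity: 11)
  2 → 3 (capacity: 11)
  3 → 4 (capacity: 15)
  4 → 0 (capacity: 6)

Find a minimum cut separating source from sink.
Min cut value = 11, edges: (2,3)

Min cut value: 11
Partition: S = [0, 1, 2], T = [3, 4]
Cut edges: (2,3)

By max-flow min-cut theorem, max flow = min cut = 11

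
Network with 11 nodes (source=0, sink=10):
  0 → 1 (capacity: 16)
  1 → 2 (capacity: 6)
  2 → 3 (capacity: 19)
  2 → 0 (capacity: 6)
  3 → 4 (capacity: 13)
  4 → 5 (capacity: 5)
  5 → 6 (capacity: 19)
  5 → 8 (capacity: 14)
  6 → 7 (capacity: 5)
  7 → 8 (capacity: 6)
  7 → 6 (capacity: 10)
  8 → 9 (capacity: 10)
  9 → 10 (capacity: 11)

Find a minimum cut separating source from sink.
Min cut value = 5, edges: (4,5)

Min cut value: 5
Partition: S = [0, 1, 2, 3, 4], T = [5, 6, 7, 8, 9, 10]
Cut edges: (4,5)

By max-flow min-cut theorem, max flow = min cut = 5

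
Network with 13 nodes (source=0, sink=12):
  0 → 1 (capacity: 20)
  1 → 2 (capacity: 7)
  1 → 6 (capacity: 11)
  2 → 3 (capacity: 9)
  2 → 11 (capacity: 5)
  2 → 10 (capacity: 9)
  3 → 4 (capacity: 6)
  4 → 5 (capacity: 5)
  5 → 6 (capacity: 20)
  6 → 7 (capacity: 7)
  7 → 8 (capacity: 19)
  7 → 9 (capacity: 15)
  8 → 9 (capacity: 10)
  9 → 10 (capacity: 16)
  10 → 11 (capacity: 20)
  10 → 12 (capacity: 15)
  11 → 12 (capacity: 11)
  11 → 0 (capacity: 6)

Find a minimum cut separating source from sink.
Min cut value = 14, edges: (1,2), (6,7)

Min cut value: 14
Partition: S = [0, 1, 3, 4, 5, 6], T = [2, 7, 8, 9, 10, 11, 12]
Cut edges: (1,2), (6,7)

By max-flow min-cut theorem, max flow = min cut = 14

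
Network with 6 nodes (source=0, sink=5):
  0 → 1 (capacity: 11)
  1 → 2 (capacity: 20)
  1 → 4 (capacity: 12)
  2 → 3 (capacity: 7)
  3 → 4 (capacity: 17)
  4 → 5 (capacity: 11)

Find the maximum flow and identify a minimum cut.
Max flow = 11, Min cut edges: (4,5)

Maximum flow: 11
Minimum cut: (4,5)
Partition: S = [0, 1, 2, 3, 4], T = [5]

Max-flow min-cut theorem verified: both equal 11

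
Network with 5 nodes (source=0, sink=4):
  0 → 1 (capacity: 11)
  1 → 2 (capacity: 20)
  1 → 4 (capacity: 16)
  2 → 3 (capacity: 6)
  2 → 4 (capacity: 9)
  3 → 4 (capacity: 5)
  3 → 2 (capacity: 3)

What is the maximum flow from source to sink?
Maximum flow = 11

Max flow: 11

Flow assignment:
  0 → 1: 11/11
  1 → 4: 11/16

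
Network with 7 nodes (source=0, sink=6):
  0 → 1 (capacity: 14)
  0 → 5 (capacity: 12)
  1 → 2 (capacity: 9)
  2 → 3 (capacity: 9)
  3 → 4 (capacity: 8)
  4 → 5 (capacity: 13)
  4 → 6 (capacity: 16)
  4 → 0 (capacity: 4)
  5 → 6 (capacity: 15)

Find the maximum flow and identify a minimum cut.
Max flow = 20, Min cut edges: (0,5), (3,4)

Maximum flow: 20
Minimum cut: (0,5), (3,4)
Partition: S = [0, 1, 2, 3], T = [4, 5, 6]

Max-flow min-cut theorem verified: both equal 20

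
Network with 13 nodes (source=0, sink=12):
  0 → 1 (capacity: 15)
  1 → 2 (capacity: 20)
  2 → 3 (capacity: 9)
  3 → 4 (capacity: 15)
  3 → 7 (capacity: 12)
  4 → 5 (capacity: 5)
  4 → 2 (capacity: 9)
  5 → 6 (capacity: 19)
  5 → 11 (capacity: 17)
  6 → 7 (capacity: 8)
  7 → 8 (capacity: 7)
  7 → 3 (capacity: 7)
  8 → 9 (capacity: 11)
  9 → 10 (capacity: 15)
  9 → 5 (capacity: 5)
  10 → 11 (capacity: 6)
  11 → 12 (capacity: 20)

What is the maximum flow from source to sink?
Maximum flow = 9

Max flow: 9

Flow assignment:
  0 → 1: 9/15
  1 → 2: 9/20
  2 → 3: 9/9
  3 → 4: 5/15
  3 → 7: 4/12
  4 → 5: 5/5
  5 → 11: 5/17
  7 → 8: 4/7
  8 → 9: 4/11
  9 → 10: 4/15
  10 → 11: 4/6
  11 → 12: 9/20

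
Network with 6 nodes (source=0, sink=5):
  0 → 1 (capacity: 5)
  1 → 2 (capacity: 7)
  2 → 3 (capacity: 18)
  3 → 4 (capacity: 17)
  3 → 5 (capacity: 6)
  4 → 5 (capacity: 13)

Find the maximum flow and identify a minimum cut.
Max flow = 5, Min cut edges: (0,1)

Maximum flow: 5
Minimum cut: (0,1)
Partition: S = [0], T = [1, 2, 3, 4, 5]

Max-flow min-cut theorem verified: both equal 5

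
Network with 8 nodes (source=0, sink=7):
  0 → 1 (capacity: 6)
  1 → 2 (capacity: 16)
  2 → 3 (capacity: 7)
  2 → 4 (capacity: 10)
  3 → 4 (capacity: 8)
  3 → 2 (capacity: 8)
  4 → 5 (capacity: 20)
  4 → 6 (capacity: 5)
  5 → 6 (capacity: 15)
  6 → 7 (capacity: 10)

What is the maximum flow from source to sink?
Maximum flow = 6

Max flow: 6

Flow assignment:
  0 → 1: 6/6
  1 → 2: 6/16
  2 → 4: 6/10
  4 → 5: 1/20
  4 → 6: 5/5
  5 → 6: 1/15
  6 → 7: 6/10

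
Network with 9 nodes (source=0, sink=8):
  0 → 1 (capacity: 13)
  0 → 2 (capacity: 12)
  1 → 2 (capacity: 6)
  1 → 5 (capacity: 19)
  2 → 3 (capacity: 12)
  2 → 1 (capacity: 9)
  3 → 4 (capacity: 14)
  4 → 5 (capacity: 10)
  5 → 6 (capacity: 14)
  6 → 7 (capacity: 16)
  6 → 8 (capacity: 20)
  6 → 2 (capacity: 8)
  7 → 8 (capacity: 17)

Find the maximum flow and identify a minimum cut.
Max flow = 14, Min cut edges: (5,6)

Maximum flow: 14
Minimum cut: (5,6)
Partition: S = [0, 1, 2, 3, 4, 5], T = [6, 7, 8]

Max-flow min-cut theorem verified: both equal 14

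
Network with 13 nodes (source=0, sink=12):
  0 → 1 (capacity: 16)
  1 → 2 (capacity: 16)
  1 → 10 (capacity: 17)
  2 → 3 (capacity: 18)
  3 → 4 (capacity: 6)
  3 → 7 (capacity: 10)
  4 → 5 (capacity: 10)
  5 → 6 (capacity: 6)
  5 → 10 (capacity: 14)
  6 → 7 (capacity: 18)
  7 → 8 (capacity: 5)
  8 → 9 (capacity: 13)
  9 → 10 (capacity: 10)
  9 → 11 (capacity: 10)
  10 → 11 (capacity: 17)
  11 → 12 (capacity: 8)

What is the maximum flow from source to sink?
Maximum flow = 8

Max flow: 8

Flow assignment:
  0 → 1: 8/16
  1 → 10: 8/17
  10 → 11: 8/17
  11 → 12: 8/8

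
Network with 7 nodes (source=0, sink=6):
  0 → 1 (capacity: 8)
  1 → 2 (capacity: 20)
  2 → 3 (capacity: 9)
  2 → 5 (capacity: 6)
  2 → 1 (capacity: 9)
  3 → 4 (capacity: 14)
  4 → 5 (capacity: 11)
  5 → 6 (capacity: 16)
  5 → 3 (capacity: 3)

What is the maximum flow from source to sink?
Maximum flow = 8

Max flow: 8

Flow assignment:
  0 → 1: 8/8
  1 → 2: 8/20
  2 → 3: 2/9
  2 → 5: 6/6
  3 → 4: 2/14
  4 → 5: 2/11
  5 → 6: 8/16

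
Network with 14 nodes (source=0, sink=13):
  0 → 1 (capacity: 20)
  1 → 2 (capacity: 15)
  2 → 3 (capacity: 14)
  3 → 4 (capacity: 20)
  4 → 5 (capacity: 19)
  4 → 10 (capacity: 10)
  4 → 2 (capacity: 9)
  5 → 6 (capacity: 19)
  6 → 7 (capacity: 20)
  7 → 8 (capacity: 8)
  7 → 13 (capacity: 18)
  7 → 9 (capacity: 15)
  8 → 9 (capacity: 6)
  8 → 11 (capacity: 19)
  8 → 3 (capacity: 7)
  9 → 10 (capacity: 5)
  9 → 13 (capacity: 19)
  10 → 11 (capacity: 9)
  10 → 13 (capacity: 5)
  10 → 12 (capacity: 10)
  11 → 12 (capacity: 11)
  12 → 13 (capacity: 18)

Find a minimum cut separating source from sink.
Min cut value = 14, edges: (2,3)

Min cut value: 14
Partition: S = [0, 1, 2], T = [3, 4, 5, 6, 7, 8, 9, 10, 11, 12, 13]
Cut edges: (2,3)

By max-flow min-cut theorem, max flow = min cut = 14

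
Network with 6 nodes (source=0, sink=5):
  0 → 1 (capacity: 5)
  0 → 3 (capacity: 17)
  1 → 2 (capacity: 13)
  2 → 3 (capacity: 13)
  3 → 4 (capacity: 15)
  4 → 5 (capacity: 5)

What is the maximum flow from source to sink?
Maximum flow = 5

Max flow: 5

Flow assignment:
  0 → 1: 5/5
  1 → 2: 5/13
  2 → 3: 5/13
  3 → 4: 5/15
  4 → 5: 5/5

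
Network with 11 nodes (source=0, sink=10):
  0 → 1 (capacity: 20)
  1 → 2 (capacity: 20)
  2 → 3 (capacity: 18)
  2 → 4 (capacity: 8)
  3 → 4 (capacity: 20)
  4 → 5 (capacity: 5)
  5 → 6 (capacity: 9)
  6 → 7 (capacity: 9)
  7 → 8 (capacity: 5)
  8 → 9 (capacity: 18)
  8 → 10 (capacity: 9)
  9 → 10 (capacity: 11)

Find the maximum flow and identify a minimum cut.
Max flow = 5, Min cut edges: (7,8)

Maximum flow: 5
Minimum cut: (7,8)
Partition: S = [0, 1, 2, 3, 4, 5, 6, 7], T = [8, 9, 10]

Max-flow min-cut theorem verified: both equal 5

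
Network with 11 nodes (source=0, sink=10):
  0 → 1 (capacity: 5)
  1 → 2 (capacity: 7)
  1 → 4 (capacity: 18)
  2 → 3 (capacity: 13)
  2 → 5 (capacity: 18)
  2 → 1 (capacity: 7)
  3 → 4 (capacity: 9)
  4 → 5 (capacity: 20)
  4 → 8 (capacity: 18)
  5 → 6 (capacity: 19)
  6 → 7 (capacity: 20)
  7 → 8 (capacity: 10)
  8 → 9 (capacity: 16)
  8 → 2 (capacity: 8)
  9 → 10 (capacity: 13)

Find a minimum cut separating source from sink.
Min cut value = 5, edges: (0,1)

Min cut value: 5
Partition: S = [0], T = [1, 2, 3, 4, 5, 6, 7, 8, 9, 10]
Cut edges: (0,1)

By max-flow min-cut theorem, max flow = min cut = 5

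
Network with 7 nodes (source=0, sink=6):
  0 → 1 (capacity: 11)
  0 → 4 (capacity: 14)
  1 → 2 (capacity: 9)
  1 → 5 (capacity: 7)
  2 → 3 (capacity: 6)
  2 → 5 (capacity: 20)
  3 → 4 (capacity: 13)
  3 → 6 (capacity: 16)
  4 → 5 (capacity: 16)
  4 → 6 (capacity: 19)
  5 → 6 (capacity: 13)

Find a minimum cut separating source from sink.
Min cut value = 25, edges: (0,1), (0,4)

Min cut value: 25
Partition: S = [0], T = [1, 2, 3, 4, 5, 6]
Cut edges: (0,1), (0,4)

By max-flow min-cut theorem, max flow = min cut = 25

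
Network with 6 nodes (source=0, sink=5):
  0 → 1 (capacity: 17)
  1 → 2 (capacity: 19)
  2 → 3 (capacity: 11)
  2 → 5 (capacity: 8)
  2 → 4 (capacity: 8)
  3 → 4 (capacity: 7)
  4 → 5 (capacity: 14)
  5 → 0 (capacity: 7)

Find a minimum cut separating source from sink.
Min cut value = 17, edges: (0,1)

Min cut value: 17
Partition: S = [0], T = [1, 2, 3, 4, 5]
Cut edges: (0,1)

By max-flow min-cut theorem, max flow = min cut = 17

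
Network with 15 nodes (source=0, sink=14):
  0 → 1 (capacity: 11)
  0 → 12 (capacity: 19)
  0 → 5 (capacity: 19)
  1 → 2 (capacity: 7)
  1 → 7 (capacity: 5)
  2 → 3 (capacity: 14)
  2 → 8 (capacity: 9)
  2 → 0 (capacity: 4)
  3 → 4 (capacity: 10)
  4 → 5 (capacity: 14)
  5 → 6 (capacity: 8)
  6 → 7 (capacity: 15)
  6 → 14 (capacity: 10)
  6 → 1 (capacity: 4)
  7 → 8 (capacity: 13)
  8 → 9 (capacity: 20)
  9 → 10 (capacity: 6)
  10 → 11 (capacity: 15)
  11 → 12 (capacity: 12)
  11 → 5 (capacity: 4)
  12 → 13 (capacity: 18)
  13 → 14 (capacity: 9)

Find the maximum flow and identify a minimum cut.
Max flow = 17, Min cut edges: (5,6), (13,14)

Maximum flow: 17
Minimum cut: (5,6), (13,14)
Partition: S = [0, 1, 2, 3, 4, 5, 7, 8, 9, 10, 11, 12, 13], T = [6, 14]

Max-flow min-cut theorem verified: both equal 17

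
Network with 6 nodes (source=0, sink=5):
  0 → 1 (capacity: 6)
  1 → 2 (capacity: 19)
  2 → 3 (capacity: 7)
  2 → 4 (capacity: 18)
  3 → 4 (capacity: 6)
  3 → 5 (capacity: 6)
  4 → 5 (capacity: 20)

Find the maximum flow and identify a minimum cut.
Max flow = 6, Min cut edges: (0,1)

Maximum flow: 6
Minimum cut: (0,1)
Partition: S = [0], T = [1, 2, 3, 4, 5]

Max-flow min-cut theorem verified: both equal 6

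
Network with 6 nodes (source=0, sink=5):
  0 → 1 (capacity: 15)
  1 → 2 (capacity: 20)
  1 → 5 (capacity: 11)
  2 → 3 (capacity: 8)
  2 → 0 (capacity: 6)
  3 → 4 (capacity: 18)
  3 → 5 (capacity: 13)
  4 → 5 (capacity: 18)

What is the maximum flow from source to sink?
Maximum flow = 15

Max flow: 15

Flow assignment:
  0 → 1: 15/15
  1 → 2: 4/20
  1 → 5: 11/11
  2 → 3: 4/8
  3 → 5: 4/13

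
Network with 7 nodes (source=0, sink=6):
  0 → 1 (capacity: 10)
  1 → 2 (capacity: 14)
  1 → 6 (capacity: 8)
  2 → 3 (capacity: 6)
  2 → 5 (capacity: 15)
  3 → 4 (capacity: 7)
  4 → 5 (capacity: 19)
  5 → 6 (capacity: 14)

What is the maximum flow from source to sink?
Maximum flow = 10

Max flow: 10

Flow assignment:
  0 → 1: 10/10
  1 → 2: 2/14
  1 → 6: 8/8
  2 → 5: 2/15
  5 → 6: 2/14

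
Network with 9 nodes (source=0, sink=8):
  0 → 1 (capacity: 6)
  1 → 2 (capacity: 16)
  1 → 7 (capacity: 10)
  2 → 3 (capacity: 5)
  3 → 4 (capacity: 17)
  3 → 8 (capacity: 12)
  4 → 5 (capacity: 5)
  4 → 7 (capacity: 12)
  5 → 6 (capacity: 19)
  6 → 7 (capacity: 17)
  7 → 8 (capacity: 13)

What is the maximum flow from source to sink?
Maximum flow = 6

Max flow: 6

Flow assignment:
  0 → 1: 6/6
  1 → 7: 6/10
  7 → 8: 6/13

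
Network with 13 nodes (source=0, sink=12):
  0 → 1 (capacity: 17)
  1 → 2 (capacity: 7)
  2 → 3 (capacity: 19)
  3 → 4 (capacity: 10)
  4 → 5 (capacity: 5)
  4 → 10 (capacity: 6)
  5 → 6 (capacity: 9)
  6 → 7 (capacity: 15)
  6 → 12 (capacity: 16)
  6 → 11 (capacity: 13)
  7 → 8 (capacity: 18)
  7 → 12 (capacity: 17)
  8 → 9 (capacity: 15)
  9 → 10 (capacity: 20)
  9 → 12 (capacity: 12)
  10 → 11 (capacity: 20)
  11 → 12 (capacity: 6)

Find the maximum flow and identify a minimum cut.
Max flow = 7, Min cut edges: (1,2)

Maximum flow: 7
Minimum cut: (1,2)
Partition: S = [0, 1], T = [2, 3, 4, 5, 6, 7, 8, 9, 10, 11, 12]

Max-flow min-cut theorem verified: both equal 7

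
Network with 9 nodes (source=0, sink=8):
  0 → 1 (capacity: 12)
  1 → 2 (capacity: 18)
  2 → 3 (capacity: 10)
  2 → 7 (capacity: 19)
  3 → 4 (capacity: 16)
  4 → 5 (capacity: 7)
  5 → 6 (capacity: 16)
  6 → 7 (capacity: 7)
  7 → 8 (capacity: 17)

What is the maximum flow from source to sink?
Maximum flow = 12

Max flow: 12

Flow assignment:
  0 → 1: 12/12
  1 → 2: 12/18
  2 → 7: 12/19
  7 → 8: 12/17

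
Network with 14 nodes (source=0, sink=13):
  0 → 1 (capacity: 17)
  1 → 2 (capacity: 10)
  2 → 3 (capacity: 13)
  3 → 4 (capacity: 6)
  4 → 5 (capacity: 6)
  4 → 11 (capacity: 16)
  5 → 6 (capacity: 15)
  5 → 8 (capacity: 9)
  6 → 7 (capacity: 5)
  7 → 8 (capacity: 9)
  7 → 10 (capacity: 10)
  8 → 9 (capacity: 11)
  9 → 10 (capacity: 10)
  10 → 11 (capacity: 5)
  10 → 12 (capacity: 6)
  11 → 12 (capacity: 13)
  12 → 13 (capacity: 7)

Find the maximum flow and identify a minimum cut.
Max flow = 6, Min cut edges: (3,4)

Maximum flow: 6
Minimum cut: (3,4)
Partition: S = [0, 1, 2, 3], T = [4, 5, 6, 7, 8, 9, 10, 11, 12, 13]

Max-flow min-cut theorem verified: both equal 6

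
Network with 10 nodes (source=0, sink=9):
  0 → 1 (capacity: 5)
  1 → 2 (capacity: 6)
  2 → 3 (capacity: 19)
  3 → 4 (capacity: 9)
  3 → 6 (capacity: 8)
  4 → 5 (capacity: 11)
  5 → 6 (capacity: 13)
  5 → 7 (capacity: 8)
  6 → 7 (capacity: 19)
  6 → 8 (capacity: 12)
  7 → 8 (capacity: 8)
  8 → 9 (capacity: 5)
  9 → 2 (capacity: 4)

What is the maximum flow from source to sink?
Maximum flow = 5

Max flow: 5

Flow assignment:
  0 → 1: 5/5
  1 → 2: 5/6
  2 → 3: 5/19
  3 → 6: 5/8
  6 → 8: 5/12
  8 → 9: 5/5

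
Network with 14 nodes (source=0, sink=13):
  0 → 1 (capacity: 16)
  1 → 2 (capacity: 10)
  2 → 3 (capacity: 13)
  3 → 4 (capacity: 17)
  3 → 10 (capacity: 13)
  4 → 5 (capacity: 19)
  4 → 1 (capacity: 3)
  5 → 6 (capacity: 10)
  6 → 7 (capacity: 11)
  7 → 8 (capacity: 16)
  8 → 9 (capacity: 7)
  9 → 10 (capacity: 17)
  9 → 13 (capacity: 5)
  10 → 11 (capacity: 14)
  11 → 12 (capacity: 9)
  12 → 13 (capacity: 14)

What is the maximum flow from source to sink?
Maximum flow = 10

Max flow: 10

Flow assignment:
  0 → 1: 10/16
  1 → 2: 10/10
  2 → 3: 10/13
  3 → 4: 1/17
  3 → 10: 9/13
  4 → 5: 1/19
  5 → 6: 1/10
  6 → 7: 1/11
  7 → 8: 1/16
  8 → 9: 1/7
  9 → 13: 1/5
  10 → 11: 9/14
  11 → 12: 9/9
  12 → 13: 9/14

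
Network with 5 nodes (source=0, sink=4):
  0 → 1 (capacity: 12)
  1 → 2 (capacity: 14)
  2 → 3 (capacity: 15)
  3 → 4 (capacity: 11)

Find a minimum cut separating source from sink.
Min cut value = 11, edges: (3,4)

Min cut value: 11
Partition: S = [0, 1, 2, 3], T = [4]
Cut edges: (3,4)

By max-flow min-cut theorem, max flow = min cut = 11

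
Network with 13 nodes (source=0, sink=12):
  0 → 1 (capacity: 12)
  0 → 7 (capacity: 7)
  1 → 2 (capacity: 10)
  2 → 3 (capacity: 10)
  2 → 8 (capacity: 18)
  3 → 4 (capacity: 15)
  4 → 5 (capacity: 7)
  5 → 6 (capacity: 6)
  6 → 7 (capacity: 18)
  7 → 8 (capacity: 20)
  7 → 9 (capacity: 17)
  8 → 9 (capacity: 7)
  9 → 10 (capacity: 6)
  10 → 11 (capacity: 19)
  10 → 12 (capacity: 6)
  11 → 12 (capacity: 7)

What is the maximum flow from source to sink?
Maximum flow = 6

Max flow: 6

Flow assignment:
  0 → 1: 6/12
  1 → 2: 6/10
  2 → 8: 6/18
  8 → 9: 6/7
  9 → 10: 6/6
  10 → 12: 6/6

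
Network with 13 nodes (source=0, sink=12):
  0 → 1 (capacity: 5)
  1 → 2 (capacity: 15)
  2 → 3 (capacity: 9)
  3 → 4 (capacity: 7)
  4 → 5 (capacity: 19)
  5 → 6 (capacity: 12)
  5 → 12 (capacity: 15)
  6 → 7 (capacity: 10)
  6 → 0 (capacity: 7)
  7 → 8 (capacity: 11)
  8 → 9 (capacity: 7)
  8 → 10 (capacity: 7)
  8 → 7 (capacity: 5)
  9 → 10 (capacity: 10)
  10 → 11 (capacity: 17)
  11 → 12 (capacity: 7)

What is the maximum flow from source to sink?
Maximum flow = 5

Max flow: 5

Flow assignment:
  0 → 1: 5/5
  1 → 2: 5/15
  2 → 3: 5/9
  3 → 4: 5/7
  4 → 5: 5/19
  5 → 12: 5/15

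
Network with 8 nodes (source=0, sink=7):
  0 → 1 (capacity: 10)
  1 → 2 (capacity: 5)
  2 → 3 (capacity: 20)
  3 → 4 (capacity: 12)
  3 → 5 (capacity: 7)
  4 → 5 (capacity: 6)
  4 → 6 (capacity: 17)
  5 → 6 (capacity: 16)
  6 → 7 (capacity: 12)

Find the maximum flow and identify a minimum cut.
Max flow = 5, Min cut edges: (1,2)

Maximum flow: 5
Minimum cut: (1,2)
Partition: S = [0, 1], T = [2, 3, 4, 5, 6, 7]

Max-flow min-cut theorem verified: both equal 5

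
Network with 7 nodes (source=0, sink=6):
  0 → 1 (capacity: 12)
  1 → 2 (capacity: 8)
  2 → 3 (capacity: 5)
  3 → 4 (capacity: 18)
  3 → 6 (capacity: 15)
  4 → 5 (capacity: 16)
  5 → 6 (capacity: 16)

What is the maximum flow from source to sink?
Maximum flow = 5

Max flow: 5

Flow assignment:
  0 → 1: 5/12
  1 → 2: 5/8
  2 → 3: 5/5
  3 → 6: 5/15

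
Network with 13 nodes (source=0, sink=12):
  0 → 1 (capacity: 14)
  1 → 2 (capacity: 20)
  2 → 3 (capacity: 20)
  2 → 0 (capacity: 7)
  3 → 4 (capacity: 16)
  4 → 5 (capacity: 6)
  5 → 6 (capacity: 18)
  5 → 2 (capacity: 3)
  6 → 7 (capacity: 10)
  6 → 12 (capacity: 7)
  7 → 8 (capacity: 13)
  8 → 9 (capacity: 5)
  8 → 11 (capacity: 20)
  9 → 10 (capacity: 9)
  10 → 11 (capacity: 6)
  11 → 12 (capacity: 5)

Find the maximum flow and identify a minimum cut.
Max flow = 6, Min cut edges: (4,5)

Maximum flow: 6
Minimum cut: (4,5)
Partition: S = [0, 1, 2, 3, 4], T = [5, 6, 7, 8, 9, 10, 11, 12]

Max-flow min-cut theorem verified: both equal 6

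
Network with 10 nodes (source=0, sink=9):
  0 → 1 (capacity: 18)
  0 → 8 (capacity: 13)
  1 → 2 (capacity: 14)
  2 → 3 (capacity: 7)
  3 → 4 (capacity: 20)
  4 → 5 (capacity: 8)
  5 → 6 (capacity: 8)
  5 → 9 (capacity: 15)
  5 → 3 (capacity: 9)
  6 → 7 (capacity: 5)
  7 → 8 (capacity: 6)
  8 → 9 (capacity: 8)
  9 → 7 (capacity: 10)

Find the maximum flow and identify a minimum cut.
Max flow = 15, Min cut edges: (2,3), (8,9)

Maximum flow: 15
Minimum cut: (2,3), (8,9)
Partition: S = [0, 1, 2, 6, 7, 8], T = [3, 4, 5, 9]

Max-flow min-cut theorem verified: both equal 15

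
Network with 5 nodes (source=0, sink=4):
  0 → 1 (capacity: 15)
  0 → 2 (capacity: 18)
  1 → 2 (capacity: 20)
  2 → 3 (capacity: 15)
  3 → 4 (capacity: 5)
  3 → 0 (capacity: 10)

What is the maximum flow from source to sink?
Maximum flow = 5

Max flow: 5

Flow assignment:
  0 → 1: 15/15
  1 → 2: 15/20
  2 → 3: 15/15
  3 → 4: 5/5
  3 → 0: 10/10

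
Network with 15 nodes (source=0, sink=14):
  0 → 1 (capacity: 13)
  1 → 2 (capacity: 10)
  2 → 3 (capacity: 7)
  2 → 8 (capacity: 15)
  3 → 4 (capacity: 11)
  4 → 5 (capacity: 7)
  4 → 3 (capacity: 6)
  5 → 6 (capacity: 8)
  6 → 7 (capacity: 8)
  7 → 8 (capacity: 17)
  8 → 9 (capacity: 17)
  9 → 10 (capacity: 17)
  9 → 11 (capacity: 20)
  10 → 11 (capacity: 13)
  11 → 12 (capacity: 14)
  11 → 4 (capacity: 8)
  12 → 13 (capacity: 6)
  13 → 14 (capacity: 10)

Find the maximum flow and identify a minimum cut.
Max flow = 6, Min cut edges: (12,13)

Maximum flow: 6
Minimum cut: (12,13)
Partition: S = [0, 1, 2, 3, 4, 5, 6, 7, 8, 9, 10, 11, 12], T = [13, 14]

Max-flow min-cut theorem verified: both equal 6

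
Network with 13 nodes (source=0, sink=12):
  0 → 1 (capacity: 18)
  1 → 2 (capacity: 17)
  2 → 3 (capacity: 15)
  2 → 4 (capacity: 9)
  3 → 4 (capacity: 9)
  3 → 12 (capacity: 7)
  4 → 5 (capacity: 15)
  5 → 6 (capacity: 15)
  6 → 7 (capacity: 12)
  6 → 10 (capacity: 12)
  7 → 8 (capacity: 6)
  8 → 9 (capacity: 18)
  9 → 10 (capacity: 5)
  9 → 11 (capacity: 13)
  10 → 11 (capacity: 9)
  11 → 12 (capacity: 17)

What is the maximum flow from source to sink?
Maximum flow = 17

Max flow: 17

Flow assignment:
  0 → 1: 17/18
  1 → 2: 17/17
  2 → 3: 15/15
  2 → 4: 2/9
  3 → 4: 8/9
  3 → 12: 7/7
  4 → 5: 10/15
  5 → 6: 10/15
  6 → 7: 1/12
  6 → 10: 9/12
  7 → 8: 1/6
  8 → 9: 1/18
  9 → 11: 1/13
  10 → 11: 9/9
  11 → 12: 10/17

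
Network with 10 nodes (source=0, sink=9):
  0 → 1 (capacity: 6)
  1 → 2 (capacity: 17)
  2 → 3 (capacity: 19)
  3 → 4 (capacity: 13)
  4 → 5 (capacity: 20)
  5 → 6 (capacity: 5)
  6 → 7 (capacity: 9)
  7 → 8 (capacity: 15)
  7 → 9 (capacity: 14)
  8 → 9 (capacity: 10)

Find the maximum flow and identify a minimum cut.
Max flow = 5, Min cut edges: (5,6)

Maximum flow: 5
Minimum cut: (5,6)
Partition: S = [0, 1, 2, 3, 4, 5], T = [6, 7, 8, 9]

Max-flow min-cut theorem verified: both equal 5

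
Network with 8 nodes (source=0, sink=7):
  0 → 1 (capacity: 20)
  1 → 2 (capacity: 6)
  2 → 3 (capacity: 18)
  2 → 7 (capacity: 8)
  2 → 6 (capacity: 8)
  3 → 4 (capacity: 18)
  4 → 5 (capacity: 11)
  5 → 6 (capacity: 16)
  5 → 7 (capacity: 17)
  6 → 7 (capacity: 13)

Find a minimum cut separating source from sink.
Min cut value = 6, edges: (1,2)

Min cut value: 6
Partition: S = [0, 1], T = [2, 3, 4, 5, 6, 7]
Cut edges: (1,2)

By max-flow min-cut theorem, max flow = min cut = 6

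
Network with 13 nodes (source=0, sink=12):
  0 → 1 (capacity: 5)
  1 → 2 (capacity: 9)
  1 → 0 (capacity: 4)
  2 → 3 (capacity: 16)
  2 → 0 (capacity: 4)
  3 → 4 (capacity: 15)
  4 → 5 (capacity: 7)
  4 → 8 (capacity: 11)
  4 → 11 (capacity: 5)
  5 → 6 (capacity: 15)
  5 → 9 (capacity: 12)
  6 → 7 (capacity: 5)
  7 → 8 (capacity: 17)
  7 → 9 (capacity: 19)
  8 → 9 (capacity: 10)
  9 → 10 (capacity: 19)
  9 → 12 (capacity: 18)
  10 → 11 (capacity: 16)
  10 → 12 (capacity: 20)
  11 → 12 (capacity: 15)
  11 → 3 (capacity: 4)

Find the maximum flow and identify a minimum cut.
Max flow = 5, Min cut edges: (0,1)

Maximum flow: 5
Minimum cut: (0,1)
Partition: S = [0], T = [1, 2, 3, 4, 5, 6, 7, 8, 9, 10, 11, 12]

Max-flow min-cut theorem verified: both equal 5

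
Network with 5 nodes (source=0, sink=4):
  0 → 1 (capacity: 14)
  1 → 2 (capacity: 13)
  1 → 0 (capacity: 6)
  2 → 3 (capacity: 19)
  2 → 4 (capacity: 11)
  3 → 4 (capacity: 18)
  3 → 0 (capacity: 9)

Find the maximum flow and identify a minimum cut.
Max flow = 13, Min cut edges: (1,2)

Maximum flow: 13
Minimum cut: (1,2)
Partition: S = [0, 1], T = [2, 3, 4]

Max-flow min-cut theorem verified: both equal 13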